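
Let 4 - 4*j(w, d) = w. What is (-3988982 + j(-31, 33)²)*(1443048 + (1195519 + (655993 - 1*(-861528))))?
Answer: -33156484043857/2 ≈ -1.6578e+13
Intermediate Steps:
j(w, d) = 1 - w/4
(-3988982 + j(-31, 33)²)*(1443048 + (1195519 + (655993 - 1*(-861528)))) = (-3988982 + (1 - ¼*(-31))²)*(1443048 + (1195519 + (655993 - 1*(-861528)))) = (-3988982 + (1 + 31/4)²)*(1443048 + (1195519 + (655993 + 861528))) = (-3988982 + (35/4)²)*(1443048 + (1195519 + 1517521)) = (-3988982 + 1225/16)*(1443048 + 2713040) = -63822487/16*4156088 = -33156484043857/2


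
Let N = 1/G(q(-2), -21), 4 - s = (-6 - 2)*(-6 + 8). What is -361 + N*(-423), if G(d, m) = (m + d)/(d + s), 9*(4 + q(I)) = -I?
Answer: -18745/223 ≈ -84.058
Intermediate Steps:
q(I) = -4 - I/9 (q(I) = -4 + (-I)/9 = -4 - I/9)
s = 20 (s = 4 - (-6 - 2)*(-6 + 8) = 4 - (-8)*2 = 4 - 1*(-16) = 4 + 16 = 20)
G(d, m) = (d + m)/(20 + d) (G(d, m) = (m + d)/(d + 20) = (d + m)/(20 + d))
N = -146/223 (N = 1/(((-4 - ⅑*(-2)) - 21)/(20 + (-4 - ⅑*(-2)))) = 1/(((-4 + 2/9) - 21)/(20 + (-4 + 2/9))) = 1/((-34/9 - 21)/(20 - 34/9)) = 1/(-223/9/(146/9)) = 1/((9/146)*(-223/9)) = 1/(-223/146) = -146/223 ≈ -0.65471)
-361 + N*(-423) = -361 - 146/223*(-423) = -361 + 61758/223 = -18745/223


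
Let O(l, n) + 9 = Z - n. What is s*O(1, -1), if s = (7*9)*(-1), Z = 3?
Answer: 315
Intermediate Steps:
O(l, n) = -6 - n (O(l, n) = -9 + (3 - n) = -6 - n)
s = -63 (s = 63*(-1) = -63)
s*O(1, -1) = -63*(-6 - 1*(-1)) = -63*(-6 + 1) = -63*(-5) = 315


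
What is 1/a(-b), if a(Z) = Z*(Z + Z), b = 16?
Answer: 1/512 ≈ 0.0019531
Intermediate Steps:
a(Z) = 2*Z² (a(Z) = Z*(2*Z) = 2*Z²)
1/a(-b) = 1/(2*(-1*16)²) = 1/(2*(-16)²) = 1/(2*256) = 1/512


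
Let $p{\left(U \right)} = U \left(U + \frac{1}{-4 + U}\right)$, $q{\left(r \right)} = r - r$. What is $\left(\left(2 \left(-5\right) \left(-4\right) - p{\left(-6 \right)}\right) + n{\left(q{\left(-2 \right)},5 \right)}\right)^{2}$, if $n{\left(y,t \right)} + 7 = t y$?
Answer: $\frac{324}{25} \approx 12.96$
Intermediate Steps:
$q{\left(r \right)} = 0$
$n{\left(y,t \right)} = -7 + t y$
$\left(\left(2 \left(-5\right) \left(-4\right) - p{\left(-6 \right)}\right) + n{\left(q{\left(-2 \right)},5 \right)}\right)^{2} = \left(\left(2 \left(-5\right) \left(-4\right) - - \frac{6 \left(1 + \left(-6\right)^{2} - -24\right)}{-4 - 6}\right) + \left(-7 + 5 \cdot 0\right)\right)^{2} = \left(\left(\left(-10\right) \left(-4\right) - - \frac{6 \left(1 + 36 + 24\right)}{-10}\right) + \left(-7 + 0\right)\right)^{2} = \left(\left(40 - \left(-6\right) \left(- \frac{1}{10}\right) 61\right) - 7\right)^{2} = \left(\left(40 - \frac{183}{5}\right) - 7\right)^{2} = \left(\frac{17}{5} - 7\right)^{2} = \left(- \frac{18}{5}\right)^{2} = \frac{324}{25}$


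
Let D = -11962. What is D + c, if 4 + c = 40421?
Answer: 28455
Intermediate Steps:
c = 40417 (c = -4 + 40421 = 40417)
D + c = -11962 + 40417 = 28455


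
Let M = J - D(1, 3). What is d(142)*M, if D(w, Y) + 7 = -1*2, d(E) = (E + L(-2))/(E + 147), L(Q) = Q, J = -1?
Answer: 1120/289 ≈ 3.8754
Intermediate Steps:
d(E) = (-2 + E)/(147 + E) (d(E) = (E - 2)/(E + 147) = (-2 + E)/(147 + E))
D(w, Y) = -9 (D(w, Y) = -7 - 1*2 = -7 - 2 = -9)
M = 8 (M = -1 - 1*(-9) = -1 + 9 = 8)
d(142)*M = ((-2 + 142)/(147 + 142))*8 = (140/289)*8 = 1120/289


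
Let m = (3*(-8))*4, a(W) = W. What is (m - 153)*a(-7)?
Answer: 1743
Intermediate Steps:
m = -96 (m = -24*4 = -96)
(m - 153)*a(-7) = (-96 - 153)*(-7) = -249*(-7) = 1743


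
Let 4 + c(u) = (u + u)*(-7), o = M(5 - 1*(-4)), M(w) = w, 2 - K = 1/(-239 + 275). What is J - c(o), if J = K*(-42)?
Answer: 283/6 ≈ 47.167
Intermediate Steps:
K = 71/36 (K = 2 - 1/(-239 + 275) = 2 - 1/36 = 71/36 ≈ 1.9722)
o = 9 (o = 5 - 1*(-4) = 5 + 4 = 9)
c(u) = -4 - 14*u (c(u) = -4 + (u + u)*(-7) = -4 + (2*u)*(-7) = -4 - 14*u)
J = -497/6 (J = (71/36)*(-42) = -497/6 ≈ -82.833)
J - c(o) = -497/6 - (-4 - 14*9) = -497/6 - (-4 - 126) = -497/6 - 1*(-130) = -497/6 + 130 = 283/6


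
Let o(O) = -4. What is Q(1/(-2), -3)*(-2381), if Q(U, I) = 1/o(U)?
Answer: 2381/4 ≈ 595.25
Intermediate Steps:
Q(U, I) = -¼ (Q(U, I) = 1/(-4) = -¼)
Q(1/(-2), -3)*(-2381) = -¼*(-2381) = 2381/4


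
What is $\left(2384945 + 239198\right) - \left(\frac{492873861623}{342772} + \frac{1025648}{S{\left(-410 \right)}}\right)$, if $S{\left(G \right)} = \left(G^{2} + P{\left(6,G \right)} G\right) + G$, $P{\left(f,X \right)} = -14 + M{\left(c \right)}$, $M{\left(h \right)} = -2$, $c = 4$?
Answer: $\frac{35425623129889497}{29864010500} \approx 1.1862 \cdot 10^{6}$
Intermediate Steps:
$P{\left(f,X \right)} = -16$ ($P{\left(f,X \right)} = -14 - 2 = -16$)
$S{\left(G \right)} = G^{2} - 15 G$ ($S{\left(G \right)} = \left(G^{2} - 16 G\right) + G = G^{2} - 15 G$)
$\left(2384945 + 239198\right) - \left(\frac{492873861623}{342772} + \frac{1025648}{S{\left(-410 \right)}}\right) = \left(2384945 + 239198\right) - \left(\frac{492873861623}{342772} + 1025648 \left(- \frac{1}{410}\right) \frac{1}{-15 - 410}\right) = 2624143 - \left(\frac{492873861623}{342772} + \frac{512824}{87125}\right) = 2624143 + \left(\left(\left(-1025648\right) \frac{1}{174250} + \frac{1082125}{342772}\right) - 1437909\right) = 2624143 + \left(\left(- \frac{512824}{87125} + \frac{1082125}{342772}\right) - 1437909\right) = 2624143 - \frac{42941810975612003}{29864010500} = \frac{35425623129889497}{29864010500}$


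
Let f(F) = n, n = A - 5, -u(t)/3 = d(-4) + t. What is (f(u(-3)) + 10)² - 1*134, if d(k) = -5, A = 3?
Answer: -70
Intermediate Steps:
u(t) = 15 - 3*t (u(t) = -3*(-5 + t) = 15 - 3*t)
n = -2 (n = 3 - 5 = -2)
f(F) = -2
(f(u(-3)) + 10)² - 1*134 = (-2 + 10)² - 1*134 = 8² - 134 = 64 - 134 = -70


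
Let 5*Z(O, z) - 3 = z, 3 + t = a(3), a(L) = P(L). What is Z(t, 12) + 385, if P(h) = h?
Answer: 388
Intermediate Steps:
a(L) = L
t = 0 (t = -3 + 3 = 0)
Z(O, z) = 3/5 + z/5
Z(t, 12) + 385 = (3/5 + (1/5)*12) + 385 = (3/5 + 12/5) + 385 = 3 + 385 = 388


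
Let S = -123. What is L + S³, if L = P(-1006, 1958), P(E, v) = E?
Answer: -1861873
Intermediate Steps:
L = -1006
L + S³ = -1006 + (-123)³ = -1006 - 1860867 = -1861873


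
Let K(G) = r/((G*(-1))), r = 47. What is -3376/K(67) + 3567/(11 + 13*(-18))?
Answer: 50273167/10481 ≈ 4796.6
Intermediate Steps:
K(G) = -47/G (K(G) = 47/((G*(-1))) = 47/((-G)) = 47*(-1/G) = -47/G)
-3376/K(67) + 3567/(11 + 13*(-18)) = -3376/((-47/67)) + 3567/(11 + 13*(-18)) = -3376/((-47*1/67)) + 3567/(11 - 234) = -3376/(-47/67) + 3567/(-223) = -3376*(-67/47) + 3567*(-1/223) = 226192/47 - 3567/223 = 50273167/10481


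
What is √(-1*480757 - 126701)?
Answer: I*√607458 ≈ 779.4*I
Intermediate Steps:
√(-1*480757 - 126701) = √(-480757 - 126701) = √(-607458) = I*√607458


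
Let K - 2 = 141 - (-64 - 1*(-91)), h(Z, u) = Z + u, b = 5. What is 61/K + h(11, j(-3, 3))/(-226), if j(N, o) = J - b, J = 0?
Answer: 6545/13108 ≈ 0.49931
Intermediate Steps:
j(N, o) = -5 (j(N, o) = 0 - 1*5 = 0 - 5 = -5)
K = 116 (K = 2 + (141 - (-64 - 1*(-91))) = 2 + (141 - (-64 + 91)) = 2 + (141 - 1*27) = 2 + (141 - 27) = 2 + 114 = 116)
61/K + h(11, j(-3, 3))/(-226) = 61/116 + (11 - 5)/(-226) = 61*(1/116) + 6*(-1/226) = 61/116 - 3/113 = 6545/13108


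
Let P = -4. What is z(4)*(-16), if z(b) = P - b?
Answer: 128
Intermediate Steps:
z(b) = -4 - b
z(4)*(-16) = (-4 - 1*4)*(-16) = (-4 - 4)*(-16) = -8*(-16) = 128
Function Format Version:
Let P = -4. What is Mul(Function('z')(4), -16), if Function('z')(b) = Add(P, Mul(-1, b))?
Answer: 128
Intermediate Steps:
Function('z')(b) = Add(-4, Mul(-1, b))
Mul(Function('z')(4), -16) = Mul(Add(-4, Mul(-1, 4)), -16) = Mul(Add(-4, -4), -16) = Mul(-8, -16) = 128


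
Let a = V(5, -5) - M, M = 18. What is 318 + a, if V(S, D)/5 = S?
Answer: 325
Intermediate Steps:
V(S, D) = 5*S
a = 7 (a = 5*5 - 1*18 = 25 - 18 = 7)
318 + a = 318 + 7 = 325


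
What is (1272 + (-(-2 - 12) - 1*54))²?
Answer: 1517824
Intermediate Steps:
(1272 + (-(-2 - 12) - 1*54))² = (1272 + (-1*(-14) - 54))² = (1272 + (14 - 54))² = (1272 - 40)² = 1232² = 1517824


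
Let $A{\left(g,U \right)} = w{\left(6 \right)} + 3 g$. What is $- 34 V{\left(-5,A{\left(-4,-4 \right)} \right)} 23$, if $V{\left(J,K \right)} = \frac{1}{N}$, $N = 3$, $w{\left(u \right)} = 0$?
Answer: $- \frac{782}{3} \approx -260.67$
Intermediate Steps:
$A{\left(g,U \right)} = 3 g$ ($A{\left(g,U \right)} = 0 + 3 g = 3 g$)
$V{\left(J,K \right)} = \frac{1}{3}$
$- 34 V{\left(-5,A{\left(-4,-4 \right)} \right)} 23 = \left(-34\right) \frac{1}{3} \cdot 23 = \left(- \frac{34}{3}\right) 23 = - \frac{782}{3}$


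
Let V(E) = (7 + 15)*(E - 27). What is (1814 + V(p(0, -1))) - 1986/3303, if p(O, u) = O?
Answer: 1342558/1101 ≈ 1219.4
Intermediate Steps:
V(E) = -594 + 22*E (V(E) = 22*(-27 + E) = -594 + 22*E)
(1814 + V(p(0, -1))) - 1986/3303 = (1814 + (-594 + 22*0)) - 1986/3303 = (1814 + (-594 + 0)) - 1986*1/3303 = (1814 - 594) - 662/1101 = 1220 - 662/1101 = 1342558/1101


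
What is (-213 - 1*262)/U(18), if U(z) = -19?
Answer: 25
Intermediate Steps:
(-213 - 1*262)/U(18) = (-213 - 1*262)/(-19) = (-213 - 262)*(-1/19) = -475*(-1/19) = 25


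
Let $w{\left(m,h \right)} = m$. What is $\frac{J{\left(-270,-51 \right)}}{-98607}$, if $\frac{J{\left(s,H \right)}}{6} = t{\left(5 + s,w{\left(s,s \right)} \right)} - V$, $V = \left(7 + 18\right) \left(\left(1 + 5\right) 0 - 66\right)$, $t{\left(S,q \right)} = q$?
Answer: $- \frac{2760}{32869} \approx -0.08397$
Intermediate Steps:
$V = -1650$ ($V = 25 \left(6 \cdot 0 - 66\right) = 25 \left(0 - 66\right) = 25 \left(-66\right) = -1650$)
$J{\left(s,H \right)} = 9900 + 6 s$ ($J{\left(s,H \right)} = 6 \left(s - -1650\right) = 6 \left(s + 1650\right) = 6 \left(1650 + s\right) = 9900 + 6 s$)
$\frac{J{\left(-270,-51 \right)}}{-98607} = \frac{9900 + 6 \left(-270\right)}{-98607} = \left(9900 - 1620\right) \left(- \frac{1}{98607}\right) = 8280 \left(- \frac{1}{98607}\right) = - \frac{2760}{32869}$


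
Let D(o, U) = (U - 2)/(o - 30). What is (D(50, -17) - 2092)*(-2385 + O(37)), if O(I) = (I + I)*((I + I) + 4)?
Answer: -141776433/20 ≈ -7.0888e+6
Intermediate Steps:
D(o, U) = (-2 + U)/(-30 + o)
O(I) = 2*I*(4 + 2*I) (O(I) = (2*I)*(2*I + 4) = (2*I)*(4 + 2*I) = 2*I*(4 + 2*I))
(D(50, -17) - 2092)*(-2385 + O(37)) = ((-2 - 17)/(-30 + 50) - 2092)*(-2385 + 4*37*(2 + 37)) = (-19/20 - 2092)*(-2385 + 4*37*39) = ((1/20)*(-19) - 2092)*(-2385 + 5772) = (-19/20 - 2092)*3387 = -41859/20*3387 = -141776433/20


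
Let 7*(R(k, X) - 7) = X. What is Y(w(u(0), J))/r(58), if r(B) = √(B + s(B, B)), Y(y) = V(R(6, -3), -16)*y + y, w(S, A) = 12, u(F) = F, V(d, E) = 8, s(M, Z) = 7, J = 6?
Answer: 108*√65/65 ≈ 13.396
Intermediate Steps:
R(k, X) = 7 + X/7
Y(y) = 9*y (Y(y) = 8*y + y = 9*y)
r(B) = √(7 + B) (r(B) = √(B + 7) = √(7 + B))
Y(w(u(0), J))/r(58) = (9*12)/(√(7 + 58)) = 108/(√65) = 108*(√65/65) = 108*√65/65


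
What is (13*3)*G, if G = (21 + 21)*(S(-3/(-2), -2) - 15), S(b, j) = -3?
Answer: -29484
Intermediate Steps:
G = -756 (G = (21 + 21)*(-3 - 15) = 42*(-18) = -756)
(13*3)*G = (13*3)*(-756) = 39*(-756) = -29484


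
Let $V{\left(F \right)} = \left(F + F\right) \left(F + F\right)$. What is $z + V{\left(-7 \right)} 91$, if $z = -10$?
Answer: $17826$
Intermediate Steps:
$V{\left(F \right)} = 4 F^{2}$ ($V{\left(F \right)} = 2 F 2 F = 4 F^{2}$)
$z + V{\left(-7 \right)} 91 = -10 + 4 \left(-7\right)^{2} \cdot 91 = -10 + 4 \cdot 49 \cdot 91 = -10 + 196 \cdot 91 = -10 + 17836 = 17826$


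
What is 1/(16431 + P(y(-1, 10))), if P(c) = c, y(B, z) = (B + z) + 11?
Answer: 1/16451 ≈ 6.0787e-5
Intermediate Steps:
y(B, z) = 11 + B + z
1/(16431 + P(y(-1, 10))) = 1/(16431 + (11 - 1 + 10)) = 1/(16431 + 20) = 1/16451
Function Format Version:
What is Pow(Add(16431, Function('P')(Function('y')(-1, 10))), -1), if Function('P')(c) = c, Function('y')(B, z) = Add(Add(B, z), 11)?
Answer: Rational(1, 16451) ≈ 6.0787e-5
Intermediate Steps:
Function('y')(B, z) = Add(11, B, z)
Pow(Add(16431, Function('P')(Function('y')(-1, 10))), -1) = Pow(Add(16431, Add(11, -1, 10)), -1) = Pow(Add(16431, 20), -1) = Pow(16451, -1) = Rational(1, 16451)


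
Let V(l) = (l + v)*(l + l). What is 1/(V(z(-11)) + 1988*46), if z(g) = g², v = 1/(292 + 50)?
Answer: 171/20644951 ≈ 8.2829e-6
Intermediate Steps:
v = 1/342 ≈ 0.0029240
V(l) = 2*l*(1/342 + l) (V(l) = (l + 1/342)*(l + l) = (1/342 + l)*(2*l) = 2*l*(1/342 + l))
1/(V(z(-11)) + 1988*46) = 1/((1/171)*(-11)²*(1 + 342*(-11)²) + 1988*46) = 1/((1/171)*121*(1 + 342*121) + 91448) = 1/((1/171)*121*(1 + 41382) + 91448) = 1/((1/171)*121*41383 + 91448) = 1/(5007343/171 + 91448) = 1/(20644951/171) = 171/20644951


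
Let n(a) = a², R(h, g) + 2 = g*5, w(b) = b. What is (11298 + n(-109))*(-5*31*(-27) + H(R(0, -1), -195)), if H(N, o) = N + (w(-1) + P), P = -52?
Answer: 95613375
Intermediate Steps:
R(h, g) = -2 + 5*g (R(h, g) = -2 + g*5 = -2 + 5*g)
H(N, o) = -53 + N (H(N, o) = N + (-1 - 52) = N - 53 = -53 + N)
(11298 + n(-109))*(-5*31*(-27) + H(R(0, -1), -195)) = (11298 + (-109)²)*(-5*31*(-27) + (-53 + (-2 + 5*(-1)))) = (11298 + 11881)*(-155*(-27) + (-53 + (-2 - 5))) = 23179*(4185 + (-53 - 7)) = 23179*(4185 - 60) = 23179*4125 = 95613375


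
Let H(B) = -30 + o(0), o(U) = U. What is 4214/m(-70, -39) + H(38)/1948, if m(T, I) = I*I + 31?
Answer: 1020289/377912 ≈ 2.6998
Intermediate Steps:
m(T, I) = 31 + I² (m(T, I) = I² + 31 = 31 + I²)
H(B) = -30 (H(B) = -30 + 0 = -30)
4214/m(-70, -39) + H(38)/1948 = 4214/(31 + (-39)²) - 30/1948 = 4214/(31 + 1521) - 30*1/1948 = 4214/1552 - 15/974 = 4214*(1/1552) - 15/974 = 2107/776 - 15/974 = 1020289/377912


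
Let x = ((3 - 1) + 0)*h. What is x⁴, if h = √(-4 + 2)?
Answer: 64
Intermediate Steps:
h = I*√2 (h = √(-2) = I*√2 ≈ 1.4142*I)
x = 2*I*√2 (x = ((3 - 1) + 0)*(I*√2) = (2 + 0)*(I*√2) = 2*(I*√2) = 2*I*√2 ≈ 2.8284*I)
x⁴ = (2*I*√2)⁴ = 64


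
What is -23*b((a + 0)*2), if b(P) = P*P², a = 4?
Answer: -11776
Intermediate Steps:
b(P) = P³
-23*b((a + 0)*2) = -23*8*(4 + 0)³ = -23*(4*2)³ = -23*8³ = -23*512 = -11776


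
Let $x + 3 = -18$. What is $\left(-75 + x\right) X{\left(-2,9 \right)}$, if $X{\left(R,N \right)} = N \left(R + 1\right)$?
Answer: $864$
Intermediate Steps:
$x = -21$ ($x = -3 - 18 = -21$)
$X{\left(R,N \right)} = N \left(1 + R\right)$
$\left(-75 + x\right) X{\left(-2,9 \right)} = \left(-75 - 21\right) 9 \left(1 - 2\right) = - 96 \cdot 9 \left(-1\right) = \left(-96\right) \left(-9\right) = 864$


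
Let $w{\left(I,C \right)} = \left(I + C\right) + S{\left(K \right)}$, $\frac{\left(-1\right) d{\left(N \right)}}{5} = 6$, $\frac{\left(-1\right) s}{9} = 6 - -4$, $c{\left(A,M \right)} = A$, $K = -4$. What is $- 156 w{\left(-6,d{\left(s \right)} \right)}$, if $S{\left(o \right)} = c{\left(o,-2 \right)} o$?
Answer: $3120$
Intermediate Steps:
$s = -90$ ($s = - 9 \left(6 - -4\right) = - 9 \left(6 + 4\right) = \left(-9\right) 10 = -90$)
$d{\left(N \right)} = -30$ ($d{\left(N \right)} = \left(-5\right) 6 = -30$)
$S{\left(o \right)} = o^{2}$ ($S{\left(o \right)} = o o = o^{2}$)
$w{\left(I,C \right)} = 16 + C + I$ ($w{\left(I,C \right)} = \left(I + C\right) + \left(-4\right)^{2} = \left(C + I\right) + 16 = 16 + C + I$)
$- 156 w{\left(-6,d{\left(s \right)} \right)} = - 156 \left(16 - 30 - 6\right) = \left(-156\right) \left(-20\right) = 3120$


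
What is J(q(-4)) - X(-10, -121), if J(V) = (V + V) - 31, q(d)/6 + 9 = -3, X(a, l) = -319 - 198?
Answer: 342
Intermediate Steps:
X(a, l) = -517
q(d) = -72 (q(d) = -54 + 6*(-3) = -54 - 18 = -72)
J(V) = -31 + 2*V (J(V) = 2*V - 31 = -31 + 2*V)
J(q(-4)) - X(-10, -121) = (-31 + 2*(-72)) - 1*(-517) = (-31 - 144) + 517 = -175 + 517 = 342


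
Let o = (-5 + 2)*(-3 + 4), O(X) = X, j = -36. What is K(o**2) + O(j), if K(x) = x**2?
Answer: 45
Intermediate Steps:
o = -3 (o = -3*1 = -3)
K(o**2) + O(j) = ((-3)**2)**2 - 36 = 9**2 - 36 = 81 - 36 = 45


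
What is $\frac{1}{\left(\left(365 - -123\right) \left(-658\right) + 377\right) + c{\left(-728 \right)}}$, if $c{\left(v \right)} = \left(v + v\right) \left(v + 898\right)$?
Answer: $- \frac{1}{568247} \approx -1.7598 \cdot 10^{-6}$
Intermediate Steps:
$c{\left(v \right)} = 2 v \left(898 + v\right)$
$\frac{1}{\left(\left(365 - -123\right) \left(-658\right) + 377\right) + c{\left(-728 \right)}} = \frac{1}{\left(\left(365 - -123\right) \left(-658\right) + 377\right) + 2 \left(-728\right) \left(898 - 728\right)} = \frac{1}{\left(\left(365 + 123\right) \left(-658\right) + 377\right) + 2 \left(-728\right) 170} = \frac{1}{\left(488 \left(-658\right) + 377\right) - 247520} = \frac{1}{\left(-321104 + 377\right) - 247520} = \frac{1}{-320727 - 247520} = \frac{1}{-568247} = - \frac{1}{568247}$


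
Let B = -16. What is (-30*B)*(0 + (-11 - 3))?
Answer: -6720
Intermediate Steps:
(-30*B)*(0 + (-11 - 3)) = (-30*(-16))*(0 + (-11 - 3)) = 480*(0 - 14) = 480*(-14) = -6720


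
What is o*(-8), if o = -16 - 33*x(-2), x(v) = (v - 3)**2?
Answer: 6728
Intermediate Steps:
x(v) = (-3 + v)**2
o = -841 (o = -16 - 33*(-3 - 2)**2 = -16 - 33*(-5)**2 = -16 - 33*25 = -16 - 825 = -841)
o*(-8) = -841*(-8) = 6728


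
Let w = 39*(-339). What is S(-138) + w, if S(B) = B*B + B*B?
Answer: 24867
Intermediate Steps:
S(B) = 2*B**2 (S(B) = B**2 + B**2 = 2*B**2)
w = -13221
S(-138) + w = 2*(-138)**2 - 13221 = 2*19044 - 13221 = 38088 - 13221 = 24867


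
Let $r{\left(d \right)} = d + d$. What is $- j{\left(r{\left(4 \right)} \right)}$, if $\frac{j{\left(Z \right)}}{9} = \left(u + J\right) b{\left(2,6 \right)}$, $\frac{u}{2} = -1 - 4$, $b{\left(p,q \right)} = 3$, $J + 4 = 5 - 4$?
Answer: $351$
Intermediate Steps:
$J = -3$ ($J = -4 + \left(5 - 4\right) = -4 + 1 = -3$)
$r{\left(d \right)} = 2 d$
$u = -10$ ($u = 2 \left(-1 - 4\right) = 2 \left(-5\right) = -10$)
$j{\left(Z \right)} = -351$ ($j{\left(Z \right)} = 9 \left(-10 - 3\right) 3 = 9 \left(\left(-13\right) 3\right) = 9 \left(-39\right) = -351$)
$- j{\left(r{\left(4 \right)} \right)} = \left(-1\right) \left(-351\right) = 351$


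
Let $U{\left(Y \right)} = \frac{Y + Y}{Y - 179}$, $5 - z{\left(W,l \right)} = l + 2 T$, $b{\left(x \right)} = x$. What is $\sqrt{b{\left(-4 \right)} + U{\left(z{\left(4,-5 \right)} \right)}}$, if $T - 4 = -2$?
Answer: $\frac{8 i \sqrt{1903}}{173} \approx 2.0173 i$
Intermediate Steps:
$T = 2$ ($T = 4 - 2 = 2$)
$z{\left(W,l \right)} = 1 - l$ ($z{\left(W,l \right)} = 5 - \left(l + 2 \cdot 2\right) = 5 - \left(l + 4\right) = 5 - \left(4 + l\right) = 1 - l$)
$U{\left(Y \right)} = \frac{2 Y}{-179 + Y}$
$\sqrt{b{\left(-4 \right)} + U{\left(z{\left(4,-5 \right)} \right)}} = \sqrt{-4 + \frac{2 \left(1 - -5\right)}{-179 + \left(1 - -5\right)}} = \sqrt{-4 + \frac{2 \left(1 + 5\right)}{-179 + \left(1 + 5\right)}} = \sqrt{-4 + 2 \cdot 6 \frac{1}{-179 + 6}} = \sqrt{-4 + 2 \cdot 6 \frac{1}{-173}} = \sqrt{-4 + 2 \cdot 6 \left(- \frac{1}{173}\right)} = \sqrt{-4 - \frac{12}{173}} = \sqrt{- \frac{704}{173}} = \frac{8 i \sqrt{1903}}{173}$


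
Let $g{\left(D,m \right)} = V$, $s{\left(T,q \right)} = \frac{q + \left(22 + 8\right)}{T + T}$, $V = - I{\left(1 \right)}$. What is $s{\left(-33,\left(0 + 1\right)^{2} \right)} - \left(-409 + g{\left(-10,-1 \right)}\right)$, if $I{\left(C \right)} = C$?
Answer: $\frac{27029}{66} \approx 409.53$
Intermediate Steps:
$V = -1$ ($V = \left(-1\right) 1 = -1$)
$s{\left(T,q \right)} = \frac{30 + q}{2 T}$ ($s{\left(T,q \right)} = \frac{q + 30}{2 T} = \left(30 + q\right) \frac{1}{2 T} = \frac{30 + q}{2 T}$)
$g{\left(D,m \right)} = -1$
$s{\left(-33,\left(0 + 1\right)^{2} \right)} - \left(-409 + g{\left(-10,-1 \right)}\right) = \frac{30 + \left(0 + 1\right)^{2}}{2 \left(-33\right)} + \left(409 - -1\right) = \frac{1}{2} \left(- \frac{1}{33}\right) \left(30 + 1^{2}\right) + \left(409 + 1\right) = \frac{1}{2} \left(- \frac{1}{33}\right) \left(30 + 1\right) + 410 = \frac{1}{2} \left(- \frac{1}{33}\right) 31 + 410 = - \frac{31}{66} + 410 = \frac{27029}{66}$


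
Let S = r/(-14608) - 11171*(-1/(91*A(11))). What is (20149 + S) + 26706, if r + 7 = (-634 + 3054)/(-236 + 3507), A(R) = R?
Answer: 203784932548495/4348231888 ≈ 46866.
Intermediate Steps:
r = -20477/3271 (r = -7 + (-634 + 3054)/(-236 + 3507) = -7 + 2420/3271 = -20477/3271 ≈ -6.2602)
S = 48527436255/4348231888 (S = -20477/3271/(-14608) - 11171/(11*(-91)) = -20477/3271*(-1/14608) - 11171/(-1001) = 20477/47782768 - 11171*(-1/1001) = 20477/47782768 + 11171/1001 = 48527436255/4348231888 ≈ 11.160)
(20149 + S) + 26706 = (20149 + 48527436255/4348231888) + 26706 = 87661051747567/4348231888 + 26706 = 203784932548495/4348231888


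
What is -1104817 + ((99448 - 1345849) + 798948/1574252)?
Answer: -925352209997/393563 ≈ -2.3512e+6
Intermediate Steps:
-1104817 + ((99448 - 1345849) + 798948/1574252) = -1104817 + (-1246401 + 798948*(1/1574252)) = -1104817 + (-1246401 + 199737/393563) = -1104817 - 490537117026/393563 = -925352209997/393563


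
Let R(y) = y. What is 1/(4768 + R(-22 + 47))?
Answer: 1/4793 ≈ 0.00020864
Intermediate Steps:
1/(4768 + R(-22 + 47)) = 1/(4768 + (-22 + 47)) = 1/(4768 + 25) = 1/4793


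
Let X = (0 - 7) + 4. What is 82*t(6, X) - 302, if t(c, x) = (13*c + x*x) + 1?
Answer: 6914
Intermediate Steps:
X = -3 (X = -7 + 4 = -3)
t(c, x) = 1 + x**2 + 13*c (t(c, x) = (13*c + x**2) + 1 = (x**2 + 13*c) + 1 = 1 + x**2 + 13*c)
82*t(6, X) - 302 = 82*(1 + (-3)**2 + 13*6) - 302 = 82*(1 + 9 + 78) - 302 = 82*88 - 302 = 7216 - 302 = 6914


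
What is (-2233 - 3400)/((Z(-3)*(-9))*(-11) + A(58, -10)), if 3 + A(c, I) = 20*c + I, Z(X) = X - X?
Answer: -5633/1147 ≈ -4.9111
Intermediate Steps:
Z(X) = 0
A(c, I) = -3 + I + 20*c (A(c, I) = -3 + (20*c + I) = -3 + (I + 20*c) = -3 + I + 20*c)
(-2233 - 3400)/((Z(-3)*(-9))*(-11) + A(58, -10)) = (-2233 - 3400)/((0*(-9))*(-11) + (-3 - 10 + 20*58)) = -5633/(0*(-11) + (-3 - 10 + 1160)) = -5633/(0 + 1147) = -5633/1147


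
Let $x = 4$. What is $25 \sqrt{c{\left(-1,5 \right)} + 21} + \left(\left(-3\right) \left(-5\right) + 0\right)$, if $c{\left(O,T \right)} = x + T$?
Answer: $15 + 25 \sqrt{30} \approx 151.93$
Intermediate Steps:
$c{\left(O,T \right)} = 4 + T$
$25 \sqrt{c{\left(-1,5 \right)} + 21} + \left(\left(-3\right) \left(-5\right) + 0\right) = 25 \sqrt{\left(4 + 5\right) + 21} + \left(\left(-3\right) \left(-5\right) + 0\right) = 25 \sqrt{9 + 21} + \left(15 + 0\right) = 25 \sqrt{30} + 15 = 15 + 25 \sqrt{30}$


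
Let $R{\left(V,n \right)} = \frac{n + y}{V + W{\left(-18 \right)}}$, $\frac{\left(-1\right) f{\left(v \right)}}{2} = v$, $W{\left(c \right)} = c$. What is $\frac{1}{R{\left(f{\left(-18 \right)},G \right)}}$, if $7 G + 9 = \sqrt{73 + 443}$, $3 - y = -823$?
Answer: $\frac{727398}{33327013} - \frac{252 \sqrt{129}}{33327013} \approx 0.02174$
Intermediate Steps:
$y = 826$ ($y = 3 - -823 = 3 + 823 = 826$)
$f{\left(v \right)} = - 2 v$
$G = - \frac{9}{7} + \frac{2 \sqrt{129}}{7}$ ($G = - \frac{9}{7} + \frac{\sqrt{73 + 443}}{7} = - \frac{9}{7} + \frac{\sqrt{516}}{7} = - \frac{9}{7} + \frac{2 \sqrt{129}}{7} \approx 1.9594$)
$R{\left(V,n \right)} = \frac{826 + n}{-18 + V}$ ($R{\left(V,n \right)} = \frac{n + 826}{V - 18} = \frac{826 + n}{-18 + V}$)
$\frac{1}{R{\left(f{\left(-18 \right)},G \right)}} = \frac{1}{\frac{1}{-18 - -36} \left(826 - \left(\frac{9}{7} - \frac{2 \sqrt{129}}{7}\right)\right)} = \frac{1}{\frac{1}{-18 + 36} \left(\frac{5773}{7} + \frac{2 \sqrt{129}}{7}\right)} = \frac{1}{\frac{1}{18} \left(\frac{5773}{7} + \frac{2 \sqrt{129}}{7}\right)} = \frac{1}{\frac{5773}{126} + \frac{\sqrt{129}}{63}}$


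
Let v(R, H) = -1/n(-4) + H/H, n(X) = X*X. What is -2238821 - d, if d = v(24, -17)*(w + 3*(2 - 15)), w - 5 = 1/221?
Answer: -7916358361/3536 ≈ -2.2388e+6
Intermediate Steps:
n(X) = X²
v(R, H) = 15/16 (v(R, H) = -1/((-4)²) + H/H = -1/16 + 1 = 15/16)
w = 1106/221 (w = 5 + 1/221 = 1106/221 ≈ 5.0045)
d = -112695/3536 (d = 15*(1106/221 + 3*(2 - 15))/16 = 15*(1106/221 + 3*(-13))/16 = 15*(1106/221 - 39)/16 = (15/16)*(-7513/221) = -112695/3536 ≈ -31.871)
-2238821 - d = -2238821 - 1*(-112695/3536) = -2238821 + 112695/3536 = -7916358361/3536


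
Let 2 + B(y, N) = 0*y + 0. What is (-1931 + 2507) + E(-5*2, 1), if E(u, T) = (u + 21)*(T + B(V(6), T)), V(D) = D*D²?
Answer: 565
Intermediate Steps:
V(D) = D³
B(y, N) = -2 (B(y, N) = -2 + (0*y + 0) = -2 + (0 + 0) = -2 + 0 = -2)
E(u, T) = (-2 + T)*(21 + u) (E(u, T) = (u + 21)*(T - 2) = (21 + u)*(-2 + T) = (-2 + T)*(21 + u))
(-1931 + 2507) + E(-5*2, 1) = (-1931 + 2507) + (-42 - (-10)*2 + 21*1 + 1*(-5*2)) = 576 + (-42 - 2*(-10) + 21 + 1*(-10)) = 576 + (-42 + 20 + 21 - 10) = 576 - 11 = 565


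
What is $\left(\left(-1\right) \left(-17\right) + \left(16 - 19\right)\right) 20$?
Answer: $280$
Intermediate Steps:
$\left(\left(-1\right) \left(-17\right) + \left(16 - 19\right)\right) 20 = \left(17 - 3\right) 20 = 14 \cdot 20 = 280$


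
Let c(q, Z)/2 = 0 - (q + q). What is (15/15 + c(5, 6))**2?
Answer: 361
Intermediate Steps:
c(q, Z) = -4*q (c(q, Z) = 2*(0 - (q + q)) = 2*(0 - 2*q) = 2*(-2*q) = -4*q)
(15/15 + c(5, 6))**2 = (15/15 - 4*5)**2 = (15*(1/15) - 20)**2 = (1 - 20)**2 = (-19)**2 = 361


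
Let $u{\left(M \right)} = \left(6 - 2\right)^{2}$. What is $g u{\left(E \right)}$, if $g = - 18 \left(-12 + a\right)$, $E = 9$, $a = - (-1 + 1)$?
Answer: $3456$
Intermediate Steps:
$a = 0$ ($a = \left(-1\right) 0 = 0$)
$u{\left(M \right)} = 16$ ($u{\left(M \right)} = 4^{2} = 16$)
$g = 216$ ($g = - 18 \left(-12 + 0\right) = \left(-18\right) \left(-12\right) = 216$)
$g u{\left(E \right)} = 216 \cdot 16 = 3456$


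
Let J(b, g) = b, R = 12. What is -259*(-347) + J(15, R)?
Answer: 89888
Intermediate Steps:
-259*(-347) + J(15, R) = -259*(-347) + 15 = 89873 + 15 = 89888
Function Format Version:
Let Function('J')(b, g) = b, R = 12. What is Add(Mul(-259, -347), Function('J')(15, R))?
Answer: 89888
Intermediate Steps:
Add(Mul(-259, -347), Function('J')(15, R)) = Add(Mul(-259, -347), 15) = Add(89873, 15) = 89888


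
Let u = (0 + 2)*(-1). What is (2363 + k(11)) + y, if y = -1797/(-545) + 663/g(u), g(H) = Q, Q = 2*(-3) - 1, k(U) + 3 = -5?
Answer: 8635569/3815 ≈ 2263.6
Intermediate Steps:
k(U) = -8 (k(U) = -3 - 5 = -8)
u = -2 (u = 2*(-1) = -2)
Q = -7 (Q = -6 - 1 = -7)
g(H) = -7
y = -348756/3815 (y = -1797/(-545) + 663/(-7) = -1797*(-1/545) + 663*(-1/7) = 1797/545 - 663/7 = -348756/3815 ≈ -91.417)
(2363 + k(11)) + y = (2363 - 8) - 348756/3815 = 2355 - 348756/3815 = 8635569/3815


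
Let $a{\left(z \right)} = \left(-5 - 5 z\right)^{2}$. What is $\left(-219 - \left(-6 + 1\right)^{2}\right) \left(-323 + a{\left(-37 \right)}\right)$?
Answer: $-7826788$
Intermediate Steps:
$a{\left(z \right)} = \left(-5 - 5 z\right)^{2}$
$\left(-219 - \left(-6 + 1\right)^{2}\right) \left(-323 + a{\left(-37 \right)}\right) = \left(-219 - \left(-6 + 1\right)^{2}\right) \left(-323 + 25 \left(1 - 37\right)^{2}\right) = \left(-219 - \left(-5\right)^{2}\right) \left(-323 + 25 \left(-36\right)^{2}\right) = \left(-219 - 25\right) \left(-323 + 25 \cdot 1296\right) = \left(-219 - 25\right) \left(-323 + 32400\right) = \left(-244\right) 32077 = -7826788$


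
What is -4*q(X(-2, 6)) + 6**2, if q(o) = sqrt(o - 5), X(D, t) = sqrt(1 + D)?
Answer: 36 - 4*sqrt(-5 + I) ≈ 35.11 - 8.9884*I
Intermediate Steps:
q(o) = sqrt(-5 + o)
-4*q(X(-2, 6)) + 6**2 = -4*sqrt(-5 + sqrt(1 - 2)) + 6**2 = -4*sqrt(-5 + sqrt(-1)) + 36 = -4*sqrt(-5 + I) + 36 = 36 - 4*sqrt(-5 + I)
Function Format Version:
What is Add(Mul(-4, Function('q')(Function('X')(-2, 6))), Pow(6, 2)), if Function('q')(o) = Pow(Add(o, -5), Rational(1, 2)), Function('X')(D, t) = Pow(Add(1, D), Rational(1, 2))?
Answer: Add(36, Mul(-4, Pow(Add(-5, I), Rational(1, 2)))) ≈ Add(35.110, Mul(-8.9884, I))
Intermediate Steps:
Function('q')(o) = Pow(Add(-5, o), Rational(1, 2))
Add(Mul(-4, Function('q')(Function('X')(-2, 6))), Pow(6, 2)) = Add(Mul(-4, Pow(Add(-5, Pow(Add(1, -2), Rational(1, 2))), Rational(1, 2))), Pow(6, 2)) = Add(Mul(-4, Pow(Add(-5, Pow(-1, Rational(1, 2))), Rational(1, 2))), 36) = Add(Mul(-4, Pow(Add(-5, I), Rational(1, 2))), 36) = Add(36, Mul(-4, Pow(Add(-5, I), Rational(1, 2))))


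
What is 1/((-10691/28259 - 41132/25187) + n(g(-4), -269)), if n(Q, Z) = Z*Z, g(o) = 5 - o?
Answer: 711759433/51502192707908 ≈ 1.3820e-5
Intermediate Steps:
n(Q, Z) = Z**2
1/((-10691/28259 - 41132/25187) + n(g(-4), -269)) = 1/((-10691/28259 - 41132/25187) + (-269)**2) = 1/((-10691*1/28259 - 41132*1/25187) + 72361) = 1/((-10691/28259 - 41132/25187) + 72361) = 1/(-1431623405/711759433 + 72361) = 1/(51502192707908/711759433) = 711759433/51502192707908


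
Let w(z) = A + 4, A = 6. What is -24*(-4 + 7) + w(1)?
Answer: -62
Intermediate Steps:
w(z) = 10 (w(z) = 6 + 4 = 10)
-24*(-4 + 7) + w(1) = -24*(-4 + 7) + 10 = -24*3 + 10 = -72 + 10 = -62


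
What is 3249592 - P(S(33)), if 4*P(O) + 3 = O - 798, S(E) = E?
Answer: 3249784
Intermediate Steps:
P(O) = -801/4 + O/4 (P(O) = -¾ + (O - 798)/4 = -¾ + (-798 + O)/4 = -¾ + (-399/2 + O/4) = -801/4 + O/4)
3249592 - P(S(33)) = 3249592 - (-801/4 + (¼)*33) = 3249592 - (-801/4 + 33/4) = 3249592 - 1*(-192) = 3249592 + 192 = 3249784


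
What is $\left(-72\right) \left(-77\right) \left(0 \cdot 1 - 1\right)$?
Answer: $-5544$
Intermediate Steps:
$\left(-72\right) \left(-77\right) \left(0 \cdot 1 - 1\right) = 5544 \left(0 - 1\right) = 5544 \left(-1\right) = -5544$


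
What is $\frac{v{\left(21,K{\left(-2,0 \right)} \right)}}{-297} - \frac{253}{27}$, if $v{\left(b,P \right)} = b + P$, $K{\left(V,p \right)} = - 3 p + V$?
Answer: $- \frac{934}{99} \approx -9.4343$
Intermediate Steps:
$K{\left(V,p \right)} = V - 3 p$
$v{\left(b,P \right)} = P + b$
$\frac{v{\left(21,K{\left(-2,0 \right)} \right)}}{-297} - \frac{253}{27} = \frac{\left(-2 - 0\right) + 21}{-297} - \frac{253}{27} = \left(\left(-2 + 0\right) + 21\right) \left(- \frac{1}{297}\right) - \frac{253}{27} = \left(-2 + 21\right) \left(- \frac{1}{297}\right) - \frac{253}{27} = 19 \left(- \frac{1}{297}\right) - \frac{253}{27} = - \frac{19}{297} - \frac{253}{27} = - \frac{934}{99}$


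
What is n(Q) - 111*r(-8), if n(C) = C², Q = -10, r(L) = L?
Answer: 988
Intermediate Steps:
n(Q) - 111*r(-8) = (-10)² - 111*(-8) = 100 + 888 = 988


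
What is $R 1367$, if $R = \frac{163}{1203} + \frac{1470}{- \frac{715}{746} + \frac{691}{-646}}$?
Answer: $- \frac{48532245652451}{48990972} \approx -9.9064 \cdot 10^{5}$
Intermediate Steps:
$R = - \frac{35502740053}{48990972}$ ($R = 163 \cdot \frac{1}{1203} + \frac{1470}{\left(-715\right) \frac{1}{746} + 691 \left(- \frac{1}{646}\right)} = \frac{163}{1203} + \frac{1470}{- \frac{715}{746} - \frac{691}{646}} = \frac{163}{1203} + \frac{1470}{- \frac{244344}{120479}} = \frac{163}{1203} + 1470 \left(- \frac{120479}{244344}\right) = \frac{163}{1203} - \frac{29517355}{40724} = - \frac{35502740053}{48990972} \approx -724.68$)
$R 1367 = \left(- \frac{35502740053}{48990972}\right) 1367 = - \frac{48532245652451}{48990972}$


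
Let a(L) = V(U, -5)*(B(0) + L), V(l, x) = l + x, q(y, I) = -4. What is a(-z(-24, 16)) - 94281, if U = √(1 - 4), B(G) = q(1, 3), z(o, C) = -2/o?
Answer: -1131127/12 - 49*I*√3/12 ≈ -94261.0 - 7.0725*I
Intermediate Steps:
B(G) = -4
U = I*√3 (U = √(-3) = I*√3 ≈ 1.732*I)
a(L) = (-5 + I*√3)*(-4 + L) (a(L) = (I*√3 - 5)*(-4 + L) = (-5 + I*√3)*(-4 + L))
a(-z(-24, 16)) - 94281 = -(-4 - (-2)/(-24))*(5 - I*√3) - 94281 = -(-4 - (-2)*(-1)/24)*(5 - I*√3) - 94281 = -(-4 - 1*1/12)*(5 - I*√3) - 94281 = -(-4 - 1/12)*(5 - I*√3) - 94281 = -1*(-49/12)*(5 - I*√3) - 94281 = (245/12 - 49*I*√3/12) - 94281 = -1131127/12 - 49*I*√3/12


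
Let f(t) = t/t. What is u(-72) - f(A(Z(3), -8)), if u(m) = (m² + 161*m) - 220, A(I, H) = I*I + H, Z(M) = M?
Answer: -6629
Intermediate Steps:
A(I, H) = H + I² (A(I, H) = I² + H = H + I²)
f(t) = 1
u(m) = -220 + m² + 161*m
u(-72) - f(A(Z(3), -8)) = (-220 + (-72)² + 161*(-72)) - 1*1 = (-220 + 5184 - 11592) - 1 = -6628 - 1 = -6629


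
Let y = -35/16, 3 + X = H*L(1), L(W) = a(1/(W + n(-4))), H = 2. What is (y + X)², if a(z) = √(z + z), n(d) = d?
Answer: 18619/768 - 83*I*√6/12 ≈ 24.243 - 16.942*I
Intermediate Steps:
a(z) = √2*√z (a(z) = √(2*z) = √2*√z)
L(W) = √2*√(1/(-4 + W)) (L(W) = √2*√(1/(W - 4)) = √2*√(1/(-4 + W)))
X = -3 + 2*I*√6/3 (X = -3 + 2*(√2*√(1/(-4 + 1))) = -3 + 2*(√2*√(1/(-3))) = -3 + 2*(√2*√(-⅓)) = -3 + 2*(√2*(I*√3/3)) = -3 + 2*(I*√6/3) = -3 + 2*I*√6/3 ≈ -3.0 + 1.633*I)
y = -35/16 (y = -35*1/16 = -35/16 ≈ -2.1875)
(y + X)² = (-35/16 + (-3 + 2*I*√6/3))² = (-83/16 + 2*I*√6/3)²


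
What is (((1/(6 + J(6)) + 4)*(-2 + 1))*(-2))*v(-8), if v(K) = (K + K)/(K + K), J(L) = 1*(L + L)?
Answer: 73/9 ≈ 8.1111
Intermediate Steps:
J(L) = 2*L (J(L) = 1*(2*L) = 2*L)
v(K) = 1 (v(K) = (2*K)/((2*K)) = (2*K)*(1/(2*K)) = 1)
(((1/(6 + J(6)) + 4)*(-2 + 1))*(-2))*v(-8) = (((1/(6 + 2*6) + 4)*(-2 + 1))*(-2))*1 = (((1/(6 + 12) + 4)*(-1))*(-2))*1 = (((1/18 + 4)*(-1))*(-2))*1 = (((73/18)*(-1))*(-2))*1 = -73/18*(-2)*1 = (73/9)*1 = 73/9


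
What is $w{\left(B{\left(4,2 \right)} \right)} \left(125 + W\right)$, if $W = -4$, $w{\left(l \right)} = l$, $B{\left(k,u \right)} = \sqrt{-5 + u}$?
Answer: $121 i \sqrt{3} \approx 209.58 i$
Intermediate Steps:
$w{\left(B{\left(4,2 \right)} \right)} \left(125 + W\right) = \sqrt{-5 + 2} \left(125 - 4\right) = \sqrt{-3} \cdot 121 = i \sqrt{3} \cdot 121 = 121 i \sqrt{3}$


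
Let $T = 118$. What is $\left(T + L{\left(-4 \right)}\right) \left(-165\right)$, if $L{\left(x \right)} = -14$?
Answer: $-17160$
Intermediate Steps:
$\left(T + L{\left(-4 \right)}\right) \left(-165\right) = \left(118 - 14\right) \left(-165\right) = 104 \left(-165\right) = -17160$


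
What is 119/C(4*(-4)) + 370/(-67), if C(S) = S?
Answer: -13893/1072 ≈ -12.960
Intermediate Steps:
119/C(4*(-4)) + 370/(-67) = 119/((4*(-4))) + 370/(-67) = 119/(-16) + 370*(-1/67) = 119*(-1/16) - 370/67 = -119/16 - 370/67 = -13893/1072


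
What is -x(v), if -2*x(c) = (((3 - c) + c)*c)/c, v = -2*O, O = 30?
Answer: 3/2 ≈ 1.5000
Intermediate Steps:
v = -60 (v = -2*30 = -60)
x(c) = -3/2 (x(c) = -((3 - c) + c)*c/(2*c) = -3*c/(2*c) = -1/2*3 = -3/2)
-x(v) = -1*(-3/2) = 3/2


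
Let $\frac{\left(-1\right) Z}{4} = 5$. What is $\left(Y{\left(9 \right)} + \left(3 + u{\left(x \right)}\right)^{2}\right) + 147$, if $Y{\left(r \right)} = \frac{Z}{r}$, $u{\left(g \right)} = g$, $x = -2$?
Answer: $\frac{1312}{9} \approx 145.78$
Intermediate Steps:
$Z = -20$ ($Z = \left(-4\right) 5 = -20$)
$Y{\left(r \right)} = - \frac{20}{r}$
$\left(Y{\left(9 \right)} + \left(3 + u{\left(x \right)}\right)^{2}\right) + 147 = \left(- \frac{20}{9} + \left(3 - 2\right)^{2}\right) + 147 = \left(\left(-20\right) \frac{1}{9} + 1^{2}\right) + 147 = \left(- \frac{20}{9} + 1\right) + 147 = - \frac{11}{9} + 147 = \frac{1312}{9}$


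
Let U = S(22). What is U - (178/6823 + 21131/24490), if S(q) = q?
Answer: 3527559907/167095270 ≈ 21.111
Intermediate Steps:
U = 22
U - (178/6823 + 21131/24490) = 22 - (178/6823 + 21131/24490) = 22 - 1*148536033/167095270 = 22 - 148536033/167095270 = 3527559907/167095270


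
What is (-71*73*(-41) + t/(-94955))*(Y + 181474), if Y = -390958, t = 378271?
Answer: -4226935492187496/94955 ≈ -4.4515e+10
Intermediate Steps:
(-71*73*(-41) + t/(-94955))*(Y + 181474) = (-71*73*(-41) + 378271/(-94955))*(-390958 + 181474) = (-5183*(-41) + 378271*(-1/94955))*(-209484) = (212503 - 378271/94955)*(-209484) = (20177844094/94955)*(-209484) = -4226935492187496/94955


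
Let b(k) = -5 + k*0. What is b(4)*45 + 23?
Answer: -202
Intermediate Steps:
b(k) = -5 (b(k) = -5 + 0 = -5)
b(4)*45 + 23 = -5*45 + 23 = -225 + 23 = -202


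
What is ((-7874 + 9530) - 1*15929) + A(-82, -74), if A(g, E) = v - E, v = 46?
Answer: -14153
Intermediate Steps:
A(g, E) = 46 - E
((-7874 + 9530) - 1*15929) + A(-82, -74) = ((-7874 + 9530) - 1*15929) + (46 - 1*(-74)) = (1656 - 15929) + (46 + 74) = -14273 + 120 = -14153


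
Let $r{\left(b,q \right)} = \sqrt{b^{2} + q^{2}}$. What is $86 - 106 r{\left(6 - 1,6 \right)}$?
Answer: $86 - 106 \sqrt{61} \approx -741.89$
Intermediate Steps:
$86 - 106 r{\left(6 - 1,6 \right)} = 86 - 106 \sqrt{\left(6 - 1\right)^{2} + 6^{2}} = 86 - 106 \sqrt{5^{2} + 36} = 86 - 106 \sqrt{25 + 36} = 86 - 106 \sqrt{61}$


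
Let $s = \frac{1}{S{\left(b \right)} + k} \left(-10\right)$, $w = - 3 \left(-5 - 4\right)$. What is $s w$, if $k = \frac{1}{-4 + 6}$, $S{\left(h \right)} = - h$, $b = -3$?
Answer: $- \frac{540}{7} \approx -77.143$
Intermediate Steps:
$w = 27$ ($w = \left(-3\right) \left(-9\right) = 27$)
$k = \frac{1}{2} \approx 0.5$
$s = - \frac{20}{7}$ ($s = \frac{1}{\left(-1\right) \left(-3\right) + \frac{1}{2}} \left(-10\right) = \frac{1}{3 + \frac{1}{2}} \left(-10\right) = \frac{1}{\frac{7}{2}} \left(-10\right) = \frac{2}{7} \left(-10\right) = - \frac{20}{7} \approx -2.8571$)
$s w = \left(- \frac{20}{7}\right) 27 = - \frac{540}{7}$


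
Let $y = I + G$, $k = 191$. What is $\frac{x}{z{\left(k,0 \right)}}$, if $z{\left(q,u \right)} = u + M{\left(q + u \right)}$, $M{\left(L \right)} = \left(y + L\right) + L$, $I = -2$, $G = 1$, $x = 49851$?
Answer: $\frac{16617}{127} \approx 130.84$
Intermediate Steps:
$y = -1$ ($y = -2 + 1 = -1$)
$M{\left(L \right)} = -1 + 2 L$ ($M{\left(L \right)} = \left(-1 + L\right) + L = -1 + 2 L$)
$z{\left(q,u \right)} = -1 + 2 q + 3 u$ ($z{\left(q,u \right)} = u + \left(-1 + 2 \left(q + u\right)\right) = u - \left(1 - 2 q - 2 u\right) = u + \left(-1 + 2 q + 2 u\right) = -1 + 2 q + 3 u$)
$\frac{x}{z{\left(k,0 \right)}} = \frac{49851}{-1 + 2 \cdot 191 + 3 \cdot 0} = \frac{49851}{-1 + 382 + 0} = \frac{49851}{381} = 49851 \cdot \frac{1}{381} = \frac{16617}{127}$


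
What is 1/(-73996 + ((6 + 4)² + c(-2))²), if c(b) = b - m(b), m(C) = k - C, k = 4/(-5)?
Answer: -25/1615644 ≈ -1.5474e-5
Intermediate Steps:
k = -⅘ (k = 4*(-⅕) = -⅘ ≈ -0.80000)
m(C) = -⅘ - C
c(b) = ⅘ + 2*b (c(b) = b - (-⅘ - b) = b + (⅘ + b) = ⅘ + 2*b)
1/(-73996 + ((6 + 4)² + c(-2))²) = 1/(-73996 + ((6 + 4)² + (⅘ + 2*(-2)))²) = 1/(-73996 + (10² + (⅘ - 4))²) = 1/(-73996 + (100 - 16/5)²) = 1/(-73996 + (484/5)²) = 1/(-73996 + 234256/25) = 1/(-1615644/25) = -25/1615644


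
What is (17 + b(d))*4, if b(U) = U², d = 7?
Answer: 264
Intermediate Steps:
(17 + b(d))*4 = (17 + 7²)*4 = (17 + 49)*4 = 66*4 = 264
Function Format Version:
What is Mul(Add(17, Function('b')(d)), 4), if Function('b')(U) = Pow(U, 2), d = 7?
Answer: 264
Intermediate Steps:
Mul(Add(17, Function('b')(d)), 4) = Mul(Add(17, Pow(7, 2)), 4) = Mul(Add(17, 49), 4) = Mul(66, 4) = 264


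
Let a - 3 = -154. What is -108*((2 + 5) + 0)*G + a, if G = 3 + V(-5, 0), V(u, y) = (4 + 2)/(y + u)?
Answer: -7559/5 ≈ -1511.8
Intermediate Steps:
V(u, y) = 6/(u + y)
a = -151 (a = 3 - 154 = -151)
G = 9/5 (G = 3 + 6/(-5 + 0) = 3 + 6/(-5) = 3 + 6*(-⅕) = 3 - 6/5 = 9/5 ≈ 1.8000)
-108*((2 + 5) + 0)*G + a = -108*((2 + 5) + 0)*9/5 - 151 = -108*(7 + 0)*9/5 - 151 = -756*9/5 - 151 = -108*63/5 - 151 = -6804/5 - 151 = -7559/5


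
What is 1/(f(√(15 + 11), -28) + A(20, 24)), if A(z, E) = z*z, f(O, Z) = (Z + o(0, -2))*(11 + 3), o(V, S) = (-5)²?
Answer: 1/358 ≈ 0.0027933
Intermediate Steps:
o(V, S) = 25
f(O, Z) = 350 + 14*Z (f(O, Z) = (Z + 25)*(11 + 3) = (25 + Z)*14 = 350 + 14*Z)
A(z, E) = z²
1/(f(√(15 + 11), -28) + A(20, 24)) = 1/((350 + 14*(-28)) + 20²) = 1/((350 - 392) + 400) = 1/(-42 + 400) = 1/358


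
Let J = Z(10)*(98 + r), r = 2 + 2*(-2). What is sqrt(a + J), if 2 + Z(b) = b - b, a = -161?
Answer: I*sqrt(353) ≈ 18.788*I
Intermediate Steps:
Z(b) = -2 (Z(b) = -2 + (b - b) = -2 + 0 = -2)
r = -2 (r = 2 - 4 = -2)
J = -192 (J = -2*(98 - 2) = -2*96 = -192)
sqrt(a + J) = sqrt(-161 - 192) = sqrt(-353) = I*sqrt(353)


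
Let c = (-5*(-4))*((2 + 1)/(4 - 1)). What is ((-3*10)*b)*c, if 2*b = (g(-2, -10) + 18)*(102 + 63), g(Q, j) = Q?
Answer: -792000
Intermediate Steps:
c = 20 (c = 20*(3/3) = 20*(3*(⅓)) = 20*1 = 20)
b = 1320 (b = ((-2 + 18)*(102 + 63))/2 = (16*165)/2 = (½)*2640 = 1320)
((-3*10)*b)*c = (-3*10*1320)*20 = -30*1320*20 = -39600*20 = -792000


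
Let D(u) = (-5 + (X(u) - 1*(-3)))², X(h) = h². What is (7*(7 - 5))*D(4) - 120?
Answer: 2624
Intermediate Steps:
D(u) = (-2 + u²)² (D(u) = (-5 + (u² - 1*(-3)))² = (-5 + (u² + 3))² = (-5 + (3 + u²))² = (-2 + u²)²)
(7*(7 - 5))*D(4) - 120 = (7*(7 - 5))*(-2 + 4²)² - 120 = (7*2)*(-2 + 16)² - 120 = 14*14² - 120 = 14*196 - 120 = 2744 - 120 = 2624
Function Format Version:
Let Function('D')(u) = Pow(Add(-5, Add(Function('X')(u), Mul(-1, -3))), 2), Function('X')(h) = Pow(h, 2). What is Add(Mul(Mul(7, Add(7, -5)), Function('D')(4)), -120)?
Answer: 2624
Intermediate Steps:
Function('D')(u) = Pow(Add(-2, Pow(u, 2)), 2) (Function('D')(u) = Pow(Add(-5, Add(Pow(u, 2), Mul(-1, -3))), 2) = Pow(Add(-5, Add(Pow(u, 2), 3)), 2) = Pow(Add(-5, Add(3, Pow(u, 2))), 2) = Pow(Add(-2, Pow(u, 2)), 2))
Add(Mul(Mul(7, Add(7, -5)), Function('D')(4)), -120) = Add(Mul(Mul(7, Add(7, -5)), Pow(Add(-2, Pow(4, 2)), 2)), -120) = Add(Mul(Mul(7, 2), Pow(Add(-2, 16), 2)), -120) = Add(Mul(14, Pow(14, 2)), -120) = Add(Mul(14, 196), -120) = Add(2744, -120) = 2624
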